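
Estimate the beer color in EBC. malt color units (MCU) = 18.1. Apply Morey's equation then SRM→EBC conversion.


SRM = 1.4922·MCU^0.6859;  EBC = SRM·1.97
SRM = 1.4922·18.1^0.6859 = 10.8760
EBC = 10.8760·1.97

21.4257 EBC


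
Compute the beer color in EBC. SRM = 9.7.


EBC = SRM · 1.97
EBC = 9.7 · 1.97

19.1090 EBC


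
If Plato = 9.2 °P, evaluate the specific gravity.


SG = 259/(259 − P)
SG = 259/(259 − 9.2)

1.0368


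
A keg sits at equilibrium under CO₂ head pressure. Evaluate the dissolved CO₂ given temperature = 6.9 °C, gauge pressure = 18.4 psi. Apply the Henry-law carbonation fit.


vols = (P + 14.695)·(0.01821 + 0.09011·e^(−0.04·T))
vols = (18.4 + 14.695)·(0.01821 + 0.09011·e^(−0.04·6.9))

2.8656 volumes


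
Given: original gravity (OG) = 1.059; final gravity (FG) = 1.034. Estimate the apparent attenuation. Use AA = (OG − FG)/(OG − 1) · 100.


AA = (1.059 − 1.034)/(1.059 − 1) · 100

42.3729 %


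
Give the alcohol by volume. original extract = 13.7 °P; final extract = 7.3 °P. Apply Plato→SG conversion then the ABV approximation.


SG = 259/(259 − P);  ABV = (OG − FG)·131.25
OG = 259/(259 − 13.7) = 1.0558
FG = 259/(259 − 7.3) = 1.0290
ABV = (1.0558 − 1.0290)·131.25

3.5237 % ABV


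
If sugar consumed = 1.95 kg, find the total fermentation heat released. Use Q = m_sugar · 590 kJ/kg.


Q = 1.95 · 590

1150.5000 kJ


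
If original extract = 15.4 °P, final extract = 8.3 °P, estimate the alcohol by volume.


SG = 259/(259 − P);  ABV = (OG − FG)·131.25
OG = 259/(259 − 15.4) = 1.0632
FG = 259/(259 − 8.3) = 1.0331
ABV = (1.0632 − 1.0331)·131.25

3.9521 % ABV


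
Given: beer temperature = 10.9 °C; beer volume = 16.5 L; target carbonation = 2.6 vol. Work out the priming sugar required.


residual = 14.695·(0.01821 + 0.09011·e^(−0.04·T));  sugar = (target − residual)·4.0·V
residual = 14.695·(0.01821 + 0.09011·e^(−0.04·10.9)) = 1.1238
sugar = (2.6 − 1.1238)·4.0·16.5

97.4275 g


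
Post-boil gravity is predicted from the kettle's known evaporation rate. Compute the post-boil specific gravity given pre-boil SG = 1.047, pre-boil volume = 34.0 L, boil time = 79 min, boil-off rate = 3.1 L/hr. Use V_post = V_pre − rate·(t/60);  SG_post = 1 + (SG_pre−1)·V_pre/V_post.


V_post = 34.0 − 3.1·(79/60) = 29.9183
SG_post = 1 + (1.047 − 1)·34.0/29.9183

1.0534


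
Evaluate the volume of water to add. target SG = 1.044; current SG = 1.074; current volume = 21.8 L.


V_water = V·((SG_curr − 1)/(SG_target − 1) − 1)
V_water = 21.8·((1.074 − 1)/(1.044 − 1) − 1)

14.8636 L


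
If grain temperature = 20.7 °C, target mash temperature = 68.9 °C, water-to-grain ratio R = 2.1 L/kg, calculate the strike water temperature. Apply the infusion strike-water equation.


T_strike = (0.41/R)·(T_mash − T_grain) + T_mash
T_strike = (0.41/2.1)·(68.9 − 20.7) + 68.9

78.3105 °C


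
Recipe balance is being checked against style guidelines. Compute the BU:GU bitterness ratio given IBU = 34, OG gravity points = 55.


BU:GU = IBU / OG_points
BU:GU = 34 / 55

0.6182


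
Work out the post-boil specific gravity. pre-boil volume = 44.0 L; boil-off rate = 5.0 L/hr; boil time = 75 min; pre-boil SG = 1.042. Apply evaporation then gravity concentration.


V_post = V_pre − rate·(t/60);  SG_post = 1 + (SG_pre−1)·V_pre/V_post
V_post = 44.0 − 5.0·(75/60) = 37.7500
SG_post = 1 + (1.042 − 1)·44.0/37.7500

1.0490


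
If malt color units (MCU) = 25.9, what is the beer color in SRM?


SRM = 1.4922 · MCU^0.6859
SRM = 1.4922 · 25.9^0.6859

13.9062 SRM


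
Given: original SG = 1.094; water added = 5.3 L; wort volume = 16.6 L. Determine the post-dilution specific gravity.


SG_new = 1 + (SG_old − 1)·V_old/(V_old + V_water)
pts = (1.094 − 1)·1000·16.6/(16.6 + 5.3) = 71.2511
SG_new = 1 + 71.2511/1000

1.0713


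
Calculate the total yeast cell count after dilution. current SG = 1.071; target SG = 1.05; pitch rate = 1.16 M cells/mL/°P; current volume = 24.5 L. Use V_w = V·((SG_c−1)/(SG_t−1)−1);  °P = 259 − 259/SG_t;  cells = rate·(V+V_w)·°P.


V_w = 24.5·((1.071−1)/(1.05−1)−1) = 10.2900
V_final = 24.5 + 10.2900 = 34.7900
°P = 259 − 259/1.05 = 12.3333
cells = 1.16·34.7900·12.3333

497.7289 billion cells


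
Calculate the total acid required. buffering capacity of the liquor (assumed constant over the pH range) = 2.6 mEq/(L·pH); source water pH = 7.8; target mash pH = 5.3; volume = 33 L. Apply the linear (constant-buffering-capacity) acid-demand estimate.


acid = buffering capacity · (pH_source − pH_target) · V
acid = 2.6 · (7.8 − 5.3) · 33

214.5000 mEq


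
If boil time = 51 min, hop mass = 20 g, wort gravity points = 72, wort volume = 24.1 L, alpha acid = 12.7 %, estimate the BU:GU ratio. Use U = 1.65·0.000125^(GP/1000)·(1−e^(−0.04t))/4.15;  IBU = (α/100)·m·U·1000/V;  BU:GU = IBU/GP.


U = 1.65·0.000125^(72/1000)·(1−e^(−0.04·51))/4.15 = 0.1811
IBU = (12.7/100)·20·0.1811·1000/24.1 = 19.0869
BU:GU = 19.0869/72

0.2651


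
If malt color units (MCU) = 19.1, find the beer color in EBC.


SRM = 1.4922·MCU^0.6859;  EBC = SRM·1.97
SRM = 1.4922·19.1^0.6859 = 11.2846
EBC = 11.2846·1.97

22.2307 EBC


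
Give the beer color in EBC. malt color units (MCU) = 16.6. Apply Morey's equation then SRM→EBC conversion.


SRM = 1.4922·MCU^0.6859;  EBC = SRM·1.97
SRM = 1.4922·16.6^0.6859 = 10.2494
EBC = 10.2494·1.97

20.1914 EBC


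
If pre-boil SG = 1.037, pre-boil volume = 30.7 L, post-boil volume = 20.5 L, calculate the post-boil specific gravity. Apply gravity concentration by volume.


SG_post = 1 + (SG_pre − 1)·V_pre/V_post
pts_pre = (1.037 − 1)·1000 = 37.0000
pts_post = 37.0000·30.7/20.5 = 55.4098
SG_post = 1 + 55.4098/1000

1.0554


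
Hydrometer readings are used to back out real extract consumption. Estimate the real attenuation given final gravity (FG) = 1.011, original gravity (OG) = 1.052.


AA = (OG−FG)/(OG−1)·100;  RA = AA·0.8192
AA = (1.052 − 1.011)/(1.052 − 1)·100 = 78.8462
RA = 78.8462·0.8192

64.5908 %


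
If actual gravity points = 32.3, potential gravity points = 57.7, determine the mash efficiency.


efficiency = actual / potential × 100
efficiency = 32.3 / 57.7 × 100

55.9792 %


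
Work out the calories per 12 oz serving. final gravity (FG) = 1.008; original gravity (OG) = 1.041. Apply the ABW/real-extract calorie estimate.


ABW = (OG−FG)·131.25·0.79/FG;  °P = 259 − 259/SG (for OG→OE and FG→AE);  RE = 0.1808·OE + 0.8192·AE;  Cal = (6.9·ABW + 4·(RE−0.1))·FG·3.55
ABW = (1.041 − 1.008)·131.25·0.79/1.008 = 3.3945
OE = 259 − 259/1.041 = 10.2008 °P
AE = 259 − 259/1.008 = 2.0556 °P
RE = 0.1808·10.2008 + 0.8192·2.0556 = 3.5282 °P
Cal = (6.9·3.3945 + 4·(3.5282−0.1))·1.008·3.55

132.8843 kcal


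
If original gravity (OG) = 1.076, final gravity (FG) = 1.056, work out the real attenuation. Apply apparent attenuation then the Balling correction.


AA = (OG−FG)/(OG−1)·100;  RA = AA·0.8192
AA = (1.076 − 1.056)/(1.076 − 1)·100 = 26.3158
RA = 26.3158·0.8192

21.5579 %


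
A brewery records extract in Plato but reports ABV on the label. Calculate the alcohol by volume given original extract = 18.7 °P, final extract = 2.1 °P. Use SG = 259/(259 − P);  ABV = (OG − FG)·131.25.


OG = 259/(259 − 18.7) = 1.0778
FG = 259/(259 − 2.1) = 1.0082
ABV = (1.0778 − 1.0082)·131.25

9.1409 % ABV


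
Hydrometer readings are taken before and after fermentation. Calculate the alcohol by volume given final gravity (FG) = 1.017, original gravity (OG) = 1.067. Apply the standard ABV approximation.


ABV = (OG − FG) · 131.25
ABV = (1.067 − 1.017) · 131.25

6.5625 % ABV


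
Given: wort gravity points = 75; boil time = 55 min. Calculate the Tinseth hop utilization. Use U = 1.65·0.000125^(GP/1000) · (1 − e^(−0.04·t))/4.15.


bigness = 1.65·0.000125^(75/1000) = 0.8409
boil_factor = (1 − e^(−0.04·55))/4.15 = 0.2143
U = 0.8409 · 0.2143

0.1802


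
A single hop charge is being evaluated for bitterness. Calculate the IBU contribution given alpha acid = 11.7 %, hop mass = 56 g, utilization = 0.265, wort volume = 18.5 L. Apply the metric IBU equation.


IBU = (α/100)·mass·U·1000 / V
IBU = (11.7/100)·56·0.265·1000 / 18.5

93.8530 IBU


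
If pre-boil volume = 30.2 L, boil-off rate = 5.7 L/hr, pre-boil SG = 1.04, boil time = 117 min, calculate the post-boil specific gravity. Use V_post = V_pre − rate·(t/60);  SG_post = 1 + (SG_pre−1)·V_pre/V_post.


V_post = 30.2 − 5.7·(117/60) = 19.0850
SG_post = 1 + (1.04 − 1)·30.2/19.0850

1.0633


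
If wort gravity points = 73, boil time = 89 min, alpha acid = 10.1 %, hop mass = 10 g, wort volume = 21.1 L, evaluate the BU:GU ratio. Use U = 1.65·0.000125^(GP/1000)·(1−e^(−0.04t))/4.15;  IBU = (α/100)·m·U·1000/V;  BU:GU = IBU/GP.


U = 1.65·0.000125^(73/1000)·(1−e^(−0.04·89))/4.15 = 0.2004
IBU = (10.1/100)·10·0.2004·1000/21.1 = 9.5944
BU:GU = 9.5944/73

0.1314


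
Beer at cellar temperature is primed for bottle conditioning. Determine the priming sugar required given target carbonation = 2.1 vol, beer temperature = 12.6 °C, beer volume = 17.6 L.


residual = 14.695·(0.01821 + 0.09011·e^(−0.04·T));  sugar = (target − residual)·4.0·V
residual = 14.695·(0.01821 + 0.09011·e^(−0.04·12.6)) = 1.0675
sugar = (2.1 − 1.0675)·4.0·17.6

72.6854 g


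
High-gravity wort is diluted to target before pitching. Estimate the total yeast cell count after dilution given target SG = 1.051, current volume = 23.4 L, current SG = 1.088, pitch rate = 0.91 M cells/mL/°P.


V_w = V·((SG_c−1)/(SG_t−1)−1);  °P = 259 − 259/SG_t;  cells = rate·(V+V_w)·°P
V_w = 23.4·((1.088−1)/(1.051−1)−1) = 16.9765
V_final = 23.4 + 16.9765 = 40.3765
°P = 259 − 259/1.051 = 12.5680
cells = 0.91·40.3765·12.5680

461.7820 billion cells


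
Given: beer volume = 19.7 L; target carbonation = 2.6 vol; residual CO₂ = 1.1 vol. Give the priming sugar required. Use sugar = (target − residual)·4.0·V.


sugar = (2.6 − 1.1)·4.0·19.7

118.2000 g


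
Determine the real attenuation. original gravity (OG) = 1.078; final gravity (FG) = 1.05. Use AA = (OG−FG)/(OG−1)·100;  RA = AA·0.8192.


AA = (1.078 − 1.05)/(1.078 − 1)·100 = 35.8974
RA = 35.8974·0.8192

29.4072 %


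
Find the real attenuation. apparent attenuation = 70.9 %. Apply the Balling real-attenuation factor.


RA = AA · 0.8192
RA = 70.9 · 0.8192

58.0813 %


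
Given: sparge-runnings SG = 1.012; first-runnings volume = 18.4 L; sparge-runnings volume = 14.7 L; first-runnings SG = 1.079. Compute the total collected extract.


total = Σ (SG_i − 1)·1000·V_i
first = (1.079 − 1)·1000·18.4 = 1453.6000
sparge = (1.012 − 1)·1000·14.7 = 176.4000
total = 1453.6000 + 176.4000

1630.0000 gravity·L


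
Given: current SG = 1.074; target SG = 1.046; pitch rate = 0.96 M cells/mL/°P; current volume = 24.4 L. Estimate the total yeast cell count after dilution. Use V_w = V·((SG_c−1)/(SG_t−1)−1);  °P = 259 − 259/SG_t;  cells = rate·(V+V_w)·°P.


V_w = 24.4·((1.074−1)/(1.046−1)−1) = 14.8522
V_final = 24.4 + 14.8522 = 39.2522
°P = 259 − 259/1.046 = 11.3901
cells = 0.96·39.2522·11.3901

429.2011 billion cells


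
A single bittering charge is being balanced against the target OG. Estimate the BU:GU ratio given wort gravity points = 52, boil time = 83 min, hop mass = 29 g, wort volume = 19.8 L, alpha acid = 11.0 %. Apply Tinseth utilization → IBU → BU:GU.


U = 1.65·0.000125^(GP/1000)·(1−e^(−0.04t))/4.15;  IBU = (α/100)·m·U·1000/V;  BU:GU = IBU/GP
U = 1.65·0.000125^(52/1000)·(1−e^(−0.04·83))/4.15 = 0.2402
IBU = (11.0/100)·29·0.2402·1000/19.8 = 38.6909
BU:GU = 38.6909/52

0.7441


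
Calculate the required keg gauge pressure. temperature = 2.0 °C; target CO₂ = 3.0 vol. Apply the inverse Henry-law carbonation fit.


psi = vols/(0.01821 + 0.09011·e^(−0.04·T)) − 14.695
psi = 3.0/(0.01821 + 0.09011·e^(−0.04·2.0)) − 14.695

14.8931 psi


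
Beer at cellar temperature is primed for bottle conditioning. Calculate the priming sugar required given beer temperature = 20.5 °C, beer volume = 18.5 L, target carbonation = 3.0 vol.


residual = 14.695·(0.01821 + 0.09011·e^(−0.04·T));  sugar = (target − residual)·4.0·V
residual = 14.695·(0.01821 + 0.09011·e^(−0.04·20.5)) = 0.8508
sugar = (3.0 − 0.8508)·4.0·18.5

159.0407 g


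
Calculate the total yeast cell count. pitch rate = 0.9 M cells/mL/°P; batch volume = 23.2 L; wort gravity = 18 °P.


cells (billions) = rate · V_L · °P
cells = 0.9 · 23.2 · 18

375.8400 billion cells


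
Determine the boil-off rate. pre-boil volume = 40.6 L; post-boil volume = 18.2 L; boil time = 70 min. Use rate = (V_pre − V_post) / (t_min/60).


rate = (40.6 − 18.2) / (70/60)

19.2000 L/hr


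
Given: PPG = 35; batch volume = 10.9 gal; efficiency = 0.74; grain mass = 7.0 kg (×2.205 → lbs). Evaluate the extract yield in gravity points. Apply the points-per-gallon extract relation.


points = lbs × PPG × eff / vol
lbs = 7.0 × 2.205 = 15.4350
points = 15.4350 × 35 × 0.74 / 10.9

36.6758 points


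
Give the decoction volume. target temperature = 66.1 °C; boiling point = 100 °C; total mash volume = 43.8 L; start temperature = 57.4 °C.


V_dec = V_total·(T_target − T_start)/(T_boil − T_start)
V_dec = 43.8·(66.1 − 57.4)/(100 − 57.4)

8.9451 L


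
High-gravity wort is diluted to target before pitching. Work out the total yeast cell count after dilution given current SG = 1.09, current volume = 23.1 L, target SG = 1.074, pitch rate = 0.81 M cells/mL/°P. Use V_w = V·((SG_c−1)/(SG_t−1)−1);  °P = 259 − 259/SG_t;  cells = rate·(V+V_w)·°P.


V_w = 23.1·((1.09−1)/(1.074−1)−1) = 4.9946
V_final = 23.1 + 4.9946 = 28.0946
°P = 259 − 259/1.074 = 17.8454
cells = 0.81·28.0946·17.8454

406.1019 billion cells


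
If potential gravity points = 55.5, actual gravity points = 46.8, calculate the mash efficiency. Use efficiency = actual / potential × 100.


efficiency = 46.8 / 55.5 × 100

84.3243 %


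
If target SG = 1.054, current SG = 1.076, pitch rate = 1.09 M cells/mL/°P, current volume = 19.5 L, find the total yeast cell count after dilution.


V_w = V·((SG_c−1)/(SG_t−1)−1);  °P = 259 − 259/SG_t;  cells = rate·(V+V_w)·°P
V_w = 19.5·((1.076−1)/(1.054−1)−1) = 7.9444
V_final = 19.5 + 7.9444 = 27.4444
°P = 259 − 259/1.054 = 13.2694
cells = 1.09·27.4444·13.2694

396.9482 billion cells


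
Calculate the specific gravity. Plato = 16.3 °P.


SG = 259/(259 − P)
SG = 259/(259 − 16.3)

1.0672


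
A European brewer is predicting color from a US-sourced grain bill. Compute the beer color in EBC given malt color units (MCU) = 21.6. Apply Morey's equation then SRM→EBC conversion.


SRM = 1.4922·MCU^0.6859;  EBC = SRM·1.97
SRM = 1.4922·21.6^0.6859 = 12.2780
EBC = 12.2780·1.97

24.1877 EBC


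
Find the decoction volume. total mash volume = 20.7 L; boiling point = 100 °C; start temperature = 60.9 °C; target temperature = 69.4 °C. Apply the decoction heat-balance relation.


V_dec = V_total·(T_target − T_start)/(T_boil − T_start)
V_dec = 20.7·(69.4 − 60.9)/(100 − 60.9)

4.5000 L


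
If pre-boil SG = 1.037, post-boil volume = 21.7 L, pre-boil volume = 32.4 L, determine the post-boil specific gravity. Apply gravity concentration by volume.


SG_post = 1 + (SG_pre − 1)·V_pre/V_post
pts_pre = (1.037 − 1)·1000 = 37.0000
pts_post = 37.0000·32.4/21.7 = 55.2442
SG_post = 1 + 55.2442/1000

1.0552


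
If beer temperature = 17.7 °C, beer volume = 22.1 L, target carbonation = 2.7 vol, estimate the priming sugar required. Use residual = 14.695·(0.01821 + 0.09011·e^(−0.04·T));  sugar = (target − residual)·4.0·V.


residual = 14.695·(0.01821 + 0.09011·e^(−0.04·17.7)) = 0.9199
sugar = (2.7 − 0.9199)·4.0·22.1

157.3592 g


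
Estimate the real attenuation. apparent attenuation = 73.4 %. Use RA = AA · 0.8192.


RA = 73.4 · 0.8192

60.1293 %


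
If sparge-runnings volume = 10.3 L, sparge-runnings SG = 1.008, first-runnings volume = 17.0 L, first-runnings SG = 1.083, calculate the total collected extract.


total = Σ (SG_i − 1)·1000·V_i
first = (1.083 − 1)·1000·17.0 = 1411.0000
sparge = (1.008 − 1)·1000·10.3 = 82.4000
total = 1411.0000 + 82.4000

1493.4000 gravity·L


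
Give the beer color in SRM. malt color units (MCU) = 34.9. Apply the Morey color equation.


SRM = 1.4922 · MCU^0.6859
SRM = 1.4922 · 34.9^0.6859

17.0628 SRM


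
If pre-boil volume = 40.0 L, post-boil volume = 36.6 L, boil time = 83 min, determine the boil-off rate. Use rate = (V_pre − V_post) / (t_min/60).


rate = (40.0 − 36.6) / (83/60)

2.4578 L/hr


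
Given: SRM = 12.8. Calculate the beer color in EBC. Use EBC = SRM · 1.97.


EBC = 12.8 · 1.97

25.2160 EBC


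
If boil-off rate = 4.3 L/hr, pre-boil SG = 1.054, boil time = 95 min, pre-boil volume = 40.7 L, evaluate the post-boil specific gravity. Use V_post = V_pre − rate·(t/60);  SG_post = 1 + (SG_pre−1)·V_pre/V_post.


V_post = 40.7 − 4.3·(95/60) = 33.8917
SG_post = 1 + (1.054 − 1)·40.7/33.8917

1.0648


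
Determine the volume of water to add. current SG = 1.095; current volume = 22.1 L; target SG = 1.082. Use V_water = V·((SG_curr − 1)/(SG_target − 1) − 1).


V_water = 22.1·((1.095 − 1)/(1.082 − 1) − 1)

3.5037 L


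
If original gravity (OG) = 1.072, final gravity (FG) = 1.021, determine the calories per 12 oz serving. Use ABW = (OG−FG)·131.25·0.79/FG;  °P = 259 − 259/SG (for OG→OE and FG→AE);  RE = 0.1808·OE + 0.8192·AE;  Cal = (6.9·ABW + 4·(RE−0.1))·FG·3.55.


ABW = (1.072 − 1.021)·131.25·0.79/1.021 = 5.1793
OE = 259 − 259/1.072 = 17.3955 °P
AE = 259 − 259/1.021 = 5.3271 °P
RE = 0.1808·17.3955 + 0.8192·5.3271 = 7.5091 °P
Cal = (6.9·5.1793 + 4·(7.5091−0.1))·1.021·3.55

236.9496 kcal


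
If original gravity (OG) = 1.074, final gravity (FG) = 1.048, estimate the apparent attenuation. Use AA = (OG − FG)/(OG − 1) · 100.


AA = (1.074 − 1.048)/(1.074 − 1) · 100

35.1351 %


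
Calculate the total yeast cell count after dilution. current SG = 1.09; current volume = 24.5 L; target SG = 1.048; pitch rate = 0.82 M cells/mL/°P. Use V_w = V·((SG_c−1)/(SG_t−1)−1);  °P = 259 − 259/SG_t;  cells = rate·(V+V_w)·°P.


V_w = 24.5·((1.09−1)/(1.048−1)−1) = 21.4375
V_final = 24.5 + 21.4375 = 45.9375
°P = 259 − 259/1.048 = 11.8626
cells = 0.82·45.9375·11.8626

446.8491 billion cells


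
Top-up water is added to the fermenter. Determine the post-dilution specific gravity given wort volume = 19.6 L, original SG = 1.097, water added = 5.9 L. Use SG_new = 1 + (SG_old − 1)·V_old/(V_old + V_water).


pts = (1.097 − 1)·1000·19.6/(19.6 + 5.9) = 74.5569
SG_new = 1 + 74.5569/1000

1.0746


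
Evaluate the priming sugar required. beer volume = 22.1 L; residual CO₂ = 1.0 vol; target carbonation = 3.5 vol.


sugar = (target − residual)·4.0·V
sugar = (3.5 − 1.0)·4.0·22.1

221.0000 g


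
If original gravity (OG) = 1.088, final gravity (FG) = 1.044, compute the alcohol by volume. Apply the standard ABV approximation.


ABV = (OG − FG) · 131.25
ABV = (1.088 − 1.044) · 131.25

5.7750 % ABV


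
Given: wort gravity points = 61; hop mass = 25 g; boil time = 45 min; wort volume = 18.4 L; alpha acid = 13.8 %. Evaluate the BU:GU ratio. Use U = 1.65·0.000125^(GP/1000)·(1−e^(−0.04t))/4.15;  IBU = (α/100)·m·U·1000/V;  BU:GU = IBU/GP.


U = 1.65·0.000125^(61/1000)·(1−e^(−0.04·45))/4.15 = 0.1918
IBU = (13.8/100)·25·0.1918·1000/18.4 = 35.9650
BU:GU = 35.9650/61

0.5896


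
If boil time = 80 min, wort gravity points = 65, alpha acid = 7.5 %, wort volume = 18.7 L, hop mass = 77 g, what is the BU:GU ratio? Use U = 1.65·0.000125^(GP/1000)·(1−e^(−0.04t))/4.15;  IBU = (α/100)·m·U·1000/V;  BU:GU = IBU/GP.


U = 1.65·0.000125^(65/1000)·(1−e^(−0.04·80))/4.15 = 0.2126
IBU = (7.5/100)·77·0.2126·1000/18.7 = 65.6707
BU:GU = 65.6707/65

1.0103


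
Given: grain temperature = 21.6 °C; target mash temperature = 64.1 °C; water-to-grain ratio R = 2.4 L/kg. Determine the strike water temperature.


T_strike = (0.41/R)·(T_mash − T_grain) + T_mash
T_strike = (0.41/2.4)·(64.1 − 21.6) + 64.1

71.3604 °C


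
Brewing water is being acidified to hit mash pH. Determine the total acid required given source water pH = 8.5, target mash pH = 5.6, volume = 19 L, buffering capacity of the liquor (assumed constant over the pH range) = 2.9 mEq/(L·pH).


acid = buffering capacity · (pH_source − pH_target) · V
acid = 2.9 · (8.5 − 5.6) · 19

159.7900 mEq


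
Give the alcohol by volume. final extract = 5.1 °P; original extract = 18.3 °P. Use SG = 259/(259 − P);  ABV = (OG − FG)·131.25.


OG = 259/(259 − 18.3) = 1.0760
FG = 259/(259 − 5.1) = 1.0201
ABV = (1.0760 − 1.0201)·131.25

7.3423 % ABV


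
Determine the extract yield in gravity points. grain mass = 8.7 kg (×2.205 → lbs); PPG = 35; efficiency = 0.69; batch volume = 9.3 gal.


points = lbs × PPG × eff / vol
lbs = 8.7 × 2.205 = 19.1835
points = 19.1835 × 35 × 0.69 / 9.3

49.8152 points


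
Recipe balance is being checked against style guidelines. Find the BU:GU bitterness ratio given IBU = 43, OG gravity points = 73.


BU:GU = IBU / OG_points
BU:GU = 43 / 73

0.5890


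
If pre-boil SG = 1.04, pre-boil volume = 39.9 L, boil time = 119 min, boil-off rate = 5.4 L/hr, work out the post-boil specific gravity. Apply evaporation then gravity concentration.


V_post = V_pre − rate·(t/60);  SG_post = 1 + (SG_pre−1)·V_pre/V_post
V_post = 39.9 − 5.4·(119/60) = 29.1900
SG_post = 1 + (1.04 − 1)·39.9/29.1900

1.0547


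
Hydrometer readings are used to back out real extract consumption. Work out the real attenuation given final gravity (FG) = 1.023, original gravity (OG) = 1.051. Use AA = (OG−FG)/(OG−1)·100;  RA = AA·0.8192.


AA = (1.051 − 1.023)/(1.051 − 1)·100 = 54.9020
RA = 54.9020·0.8192

44.9757 %


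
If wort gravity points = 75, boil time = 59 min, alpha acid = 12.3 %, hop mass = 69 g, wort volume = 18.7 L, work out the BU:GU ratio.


U = 1.65·0.000125^(GP/1000)·(1−e^(−0.04t))/4.15;  IBU = (α/100)·m·U·1000/V;  BU:GU = IBU/GP
U = 1.65·0.000125^(75/1000)·(1−e^(−0.04·59))/4.15 = 0.1835
IBU = (12.3/100)·69·0.1835·1000/18.7 = 83.2805
BU:GU = 83.2805/75

1.1104


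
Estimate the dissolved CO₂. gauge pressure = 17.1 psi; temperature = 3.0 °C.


vols = (P + 14.695)·(0.01821 + 0.09011·e^(−0.04·T))
vols = (17.1 + 14.695)·(0.01821 + 0.09011·e^(−0.04·3.0))

3.1201 volumes


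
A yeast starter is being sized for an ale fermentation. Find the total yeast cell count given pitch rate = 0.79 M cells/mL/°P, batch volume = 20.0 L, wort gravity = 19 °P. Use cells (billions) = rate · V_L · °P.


cells = 0.79 · 20.0 · 19

300.2000 billion cells


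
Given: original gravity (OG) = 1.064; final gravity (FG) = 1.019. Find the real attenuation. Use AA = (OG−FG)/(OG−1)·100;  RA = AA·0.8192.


AA = (1.064 − 1.019)/(1.064 − 1)·100 = 70.3125
RA = 70.3125·0.8192

57.6000 %


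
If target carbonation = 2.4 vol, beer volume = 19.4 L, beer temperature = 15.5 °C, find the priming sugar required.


residual = 14.695·(0.01821 + 0.09011·e^(−0.04·T));  sugar = (target − residual)·4.0·V
residual = 14.695·(0.01821 + 0.09011·e^(−0.04·15.5)) = 0.9799
sugar = (2.4 − 0.9799)·4.0·19.4

110.1979 g


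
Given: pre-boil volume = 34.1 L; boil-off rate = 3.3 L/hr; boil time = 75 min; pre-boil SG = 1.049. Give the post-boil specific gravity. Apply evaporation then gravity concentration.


V_post = V_pre − rate·(t/60);  SG_post = 1 + (SG_pre−1)·V_pre/V_post
V_post = 34.1 − 3.3·(75/60) = 29.9750
SG_post = 1 + (1.049 − 1)·34.1/29.9750

1.0557


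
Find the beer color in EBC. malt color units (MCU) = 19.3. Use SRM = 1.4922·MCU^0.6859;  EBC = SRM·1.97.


SRM = 1.4922·19.3^0.6859 = 11.3656
EBC = 11.3656·1.97

22.3902 EBC


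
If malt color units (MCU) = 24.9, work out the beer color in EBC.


SRM = 1.4922·MCU^0.6859;  EBC = SRM·1.97
SRM = 1.4922·24.9^0.6859 = 13.5357
EBC = 13.5357·1.97

26.6653 EBC


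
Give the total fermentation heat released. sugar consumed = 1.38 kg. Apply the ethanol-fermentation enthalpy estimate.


Q = m_sugar · 590 kJ/kg
Q = 1.38 · 590

814.2000 kJ


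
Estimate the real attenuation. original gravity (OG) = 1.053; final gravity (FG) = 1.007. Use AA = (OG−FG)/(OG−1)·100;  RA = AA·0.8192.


AA = (1.053 − 1.007)/(1.053 − 1)·100 = 86.7925
RA = 86.7925·0.8192

71.1004 %


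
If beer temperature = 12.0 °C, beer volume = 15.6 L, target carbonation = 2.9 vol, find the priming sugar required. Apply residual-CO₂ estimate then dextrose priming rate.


residual = 14.695·(0.01821 + 0.09011·e^(−0.04·T));  sugar = (target − residual)·4.0·V
residual = 14.695·(0.01821 + 0.09011·e^(−0.04·12.0)) = 1.0870
sugar = (2.9 − 1.0870)·4.0·15.6

113.1332 g


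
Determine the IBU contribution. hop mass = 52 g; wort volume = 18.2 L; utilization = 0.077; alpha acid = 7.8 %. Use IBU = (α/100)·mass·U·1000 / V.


IBU = (7.8/100)·52·0.077·1000 / 18.2

17.1600 IBU


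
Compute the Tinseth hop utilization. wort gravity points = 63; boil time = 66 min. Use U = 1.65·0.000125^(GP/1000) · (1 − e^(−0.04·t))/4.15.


bigness = 1.65·0.000125^(63/1000) = 0.9367
boil_factor = (1 − e^(−0.04·66))/4.15 = 0.2238
U = 0.9367 · 0.2238

0.2096


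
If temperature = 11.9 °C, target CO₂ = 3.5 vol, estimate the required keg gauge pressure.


psi = vols/(0.01821 + 0.09011·e^(−0.04·T)) − 14.695
psi = 3.5/(0.01821 + 0.09011·e^(−0.04·11.9)) − 14.695

32.4799 psi


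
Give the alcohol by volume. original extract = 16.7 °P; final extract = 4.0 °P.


SG = 259/(259 − P);  ABV = (OG − FG)·131.25
OG = 259/(259 − 16.7) = 1.0689
FG = 259/(259 − 4.0) = 1.0157
ABV = (1.0689 − 1.0157)·131.25

6.9873 % ABV


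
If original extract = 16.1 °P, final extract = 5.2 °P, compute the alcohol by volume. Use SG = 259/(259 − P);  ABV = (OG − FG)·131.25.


OG = 259/(259 − 16.1) = 1.0663
FG = 259/(259 − 5.2) = 1.0205
ABV = (1.0663 − 1.0205)·131.25

6.0104 % ABV


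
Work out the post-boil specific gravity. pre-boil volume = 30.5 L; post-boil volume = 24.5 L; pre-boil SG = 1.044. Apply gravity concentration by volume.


SG_post = 1 + (SG_pre − 1)·V_pre/V_post
pts_pre = (1.044 − 1)·1000 = 44.0000
pts_post = 44.0000·30.5/24.5 = 54.7755
SG_post = 1 + 54.7755/1000

1.0548


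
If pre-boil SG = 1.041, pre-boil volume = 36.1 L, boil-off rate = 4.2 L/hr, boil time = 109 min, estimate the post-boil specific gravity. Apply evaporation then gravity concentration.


V_post = V_pre − rate·(t/60);  SG_post = 1 + (SG_pre−1)·V_pre/V_post
V_post = 36.1 − 4.2·(109/60) = 28.4700
SG_post = 1 + (1.041 − 1)·36.1/28.4700

1.0520


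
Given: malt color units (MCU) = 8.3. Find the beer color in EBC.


SRM = 1.4922·MCU^0.6859;  EBC = SRM·1.97
SRM = 1.4922·8.3^0.6859 = 6.3712
EBC = 6.3712·1.97

12.5513 EBC


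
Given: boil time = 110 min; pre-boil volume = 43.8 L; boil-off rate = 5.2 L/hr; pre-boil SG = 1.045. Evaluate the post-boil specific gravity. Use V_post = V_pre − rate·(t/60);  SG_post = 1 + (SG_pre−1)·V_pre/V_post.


V_post = 43.8 − 5.2·(110/60) = 34.2667
SG_post = 1 + (1.045 − 1)·43.8/34.2667

1.0575


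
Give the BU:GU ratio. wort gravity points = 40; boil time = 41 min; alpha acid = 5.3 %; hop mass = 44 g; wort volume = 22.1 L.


U = 1.65·0.000125^(GP/1000)·(1−e^(−0.04t))/4.15;  IBU = (α/100)·m·U·1000/V;  BU:GU = IBU/GP
U = 1.65·0.000125^(40/1000)·(1−e^(−0.04·41))/4.15 = 0.2237
IBU = (5.3/100)·44·0.2237·1000/22.1 = 23.6045
BU:GU = 23.6045/40

0.5901


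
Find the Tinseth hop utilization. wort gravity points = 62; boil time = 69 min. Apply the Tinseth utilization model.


U = 1.65·0.000125^(GP/1000) · (1 − e^(−0.04·t))/4.15
bigness = 1.65·0.000125^(62/1000) = 0.9451
boil_factor = (1 − e^(−0.04·69))/4.15 = 0.2257
U = 0.9451 · 0.2257

0.2133


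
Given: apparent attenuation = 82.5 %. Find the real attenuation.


RA = AA · 0.8192
RA = 82.5 · 0.8192

67.5840 %


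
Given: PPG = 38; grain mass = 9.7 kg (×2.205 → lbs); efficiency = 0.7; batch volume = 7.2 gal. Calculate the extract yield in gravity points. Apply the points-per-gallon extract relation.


points = lbs × PPG × eff / vol
lbs = 9.7 × 2.205 = 21.3885
points = 21.3885 × 38 × 0.7 / 7.2

79.0186 points


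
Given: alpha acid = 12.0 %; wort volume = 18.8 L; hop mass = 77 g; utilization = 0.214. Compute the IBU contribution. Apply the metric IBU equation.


IBU = (α/100)·mass·U·1000 / V
IBU = (12.0/100)·77·0.214·1000 / 18.8

105.1787 IBU


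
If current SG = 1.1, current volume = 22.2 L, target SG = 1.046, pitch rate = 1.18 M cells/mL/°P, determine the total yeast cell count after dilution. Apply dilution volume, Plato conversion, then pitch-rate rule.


V_w = V·((SG_c−1)/(SG_t−1)−1);  °P = 259 − 259/SG_t;  cells = rate·(V+V_w)·°P
V_w = 22.2·((1.1−1)/(1.046−1)−1) = 26.0609
V_final = 22.2 + 26.0609 = 48.2609
°P = 259 − 259/1.046 = 11.3901
cells = 1.18·48.2609·11.3901

648.6390 billion cells


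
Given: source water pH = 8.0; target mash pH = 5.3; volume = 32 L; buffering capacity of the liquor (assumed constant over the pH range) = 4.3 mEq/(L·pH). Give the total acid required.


acid = buffering capacity · (pH_source − pH_target) · V
acid = 4.3 · (8.0 − 5.3) · 32

371.5200 mEq


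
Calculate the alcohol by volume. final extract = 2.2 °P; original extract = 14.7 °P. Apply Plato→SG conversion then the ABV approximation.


SG = 259/(259 − P);  ABV = (OG − FG)·131.25
OG = 259/(259 − 14.7) = 1.0602
FG = 259/(259 − 2.2) = 1.0086
ABV = (1.0602 − 1.0086)·131.25

6.7731 % ABV


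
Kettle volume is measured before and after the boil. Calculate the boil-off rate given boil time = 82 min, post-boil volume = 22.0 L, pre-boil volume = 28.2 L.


rate = (V_pre − V_post) / (t_min/60)
rate = (28.2 − 22.0) / (82/60)

4.5366 L/hr


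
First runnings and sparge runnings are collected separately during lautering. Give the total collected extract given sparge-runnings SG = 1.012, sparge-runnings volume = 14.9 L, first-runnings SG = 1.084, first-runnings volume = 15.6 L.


total = Σ (SG_i − 1)·1000·V_i
first = (1.084 − 1)·1000·15.6 = 1310.4000
sparge = (1.012 − 1)·1000·14.9 = 178.8000
total = 1310.4000 + 178.8000

1489.2000 gravity·L


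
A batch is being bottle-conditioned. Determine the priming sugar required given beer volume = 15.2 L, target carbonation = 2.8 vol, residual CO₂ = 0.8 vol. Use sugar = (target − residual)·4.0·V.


sugar = (2.8 − 0.8)·4.0·15.2

121.6000 g


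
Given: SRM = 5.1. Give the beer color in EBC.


EBC = SRM · 1.97
EBC = 5.1 · 1.97

10.0470 EBC


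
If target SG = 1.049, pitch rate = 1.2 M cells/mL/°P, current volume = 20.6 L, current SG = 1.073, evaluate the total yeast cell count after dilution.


V_w = V·((SG_c−1)/(SG_t−1)−1);  °P = 259 − 259/SG_t;  cells = rate·(V+V_w)·°P
V_w = 20.6·((1.073−1)/(1.049−1)−1) = 10.0898
V_final = 20.6 + 10.0898 = 30.6898
°P = 259 − 259/1.049 = 12.0982
cells = 1.2·30.6898·12.0982

445.5491 billion cells


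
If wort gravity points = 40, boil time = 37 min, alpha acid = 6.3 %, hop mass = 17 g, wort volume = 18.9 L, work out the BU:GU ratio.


U = 1.65·0.000125^(GP/1000)·(1−e^(−0.04t))/4.15;  IBU = (α/100)·m·U·1000/V;  BU:GU = IBU/GP
U = 1.65·0.000125^(40/1000)·(1−e^(−0.04·37))/4.15 = 0.2144
IBU = (6.3/100)·17·0.2144·1000/18.9 = 12.1468
BU:GU = 12.1468/40

0.3037


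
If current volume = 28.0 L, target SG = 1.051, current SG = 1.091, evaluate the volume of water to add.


V_water = V·((SG_curr − 1)/(SG_target − 1) − 1)
V_water = 28.0·((1.091 − 1)/(1.051 − 1) − 1)

21.9608 L


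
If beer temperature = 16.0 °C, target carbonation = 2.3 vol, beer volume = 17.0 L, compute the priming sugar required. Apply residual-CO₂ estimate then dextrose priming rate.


residual = 14.695·(0.01821 + 0.09011·e^(−0.04·T));  sugar = (target − residual)·4.0·V
residual = 14.695·(0.01821 + 0.09011·e^(−0.04·16.0)) = 0.9658
sugar = (2.3 − 0.9658)·4.0·17.0

90.7243 g


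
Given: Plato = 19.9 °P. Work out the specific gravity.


SG = 259/(259 − P)
SG = 259/(259 − 19.9)

1.0832


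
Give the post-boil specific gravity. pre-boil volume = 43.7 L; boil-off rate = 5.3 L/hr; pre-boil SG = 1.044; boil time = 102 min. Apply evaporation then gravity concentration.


V_post = V_pre − rate·(t/60);  SG_post = 1 + (SG_pre−1)·V_pre/V_post
V_post = 43.7 − 5.3·(102/60) = 34.6900
SG_post = 1 + (1.044 − 1)·43.7/34.6900

1.0554


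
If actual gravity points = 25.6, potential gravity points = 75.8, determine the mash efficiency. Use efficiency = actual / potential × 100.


efficiency = 25.6 / 75.8 × 100

33.7731 %


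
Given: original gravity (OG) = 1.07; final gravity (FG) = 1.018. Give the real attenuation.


AA = (OG−FG)/(OG−1)·100;  RA = AA·0.8192
AA = (1.07 − 1.018)/(1.07 − 1)·100 = 74.2857
RA = 74.2857·0.8192

60.8549 %


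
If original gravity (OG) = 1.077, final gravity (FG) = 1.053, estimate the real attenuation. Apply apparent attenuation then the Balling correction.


AA = (OG−FG)/(OG−1)·100;  RA = AA·0.8192
AA = (1.077 − 1.053)/(1.077 − 1)·100 = 31.1688
RA = 31.1688·0.8192

25.5335 %


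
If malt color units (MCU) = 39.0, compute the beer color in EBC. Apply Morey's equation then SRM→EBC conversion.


SRM = 1.4922·MCU^0.6859;  EBC = SRM·1.97
SRM = 1.4922·39.0^0.6859 = 18.4136
EBC = 18.4136·1.97

36.2748 EBC


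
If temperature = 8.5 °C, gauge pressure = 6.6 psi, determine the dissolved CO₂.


vols = (P + 14.695)·(0.01821 + 0.09011·e^(−0.04·T))
vols = (6.6 + 14.695)·(0.01821 + 0.09011·e^(−0.04·8.5))

1.7536 volumes


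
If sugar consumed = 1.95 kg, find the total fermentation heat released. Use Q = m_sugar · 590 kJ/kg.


Q = 1.95 · 590

1150.5000 kJ


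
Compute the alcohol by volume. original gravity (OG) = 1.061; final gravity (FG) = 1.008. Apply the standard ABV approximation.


ABV = (OG − FG) · 131.25
ABV = (1.061 − 1.008) · 131.25

6.9562 % ABV


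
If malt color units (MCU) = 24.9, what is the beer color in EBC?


SRM = 1.4922·MCU^0.6859;  EBC = SRM·1.97
SRM = 1.4922·24.9^0.6859 = 13.5357
EBC = 13.5357·1.97

26.6653 EBC


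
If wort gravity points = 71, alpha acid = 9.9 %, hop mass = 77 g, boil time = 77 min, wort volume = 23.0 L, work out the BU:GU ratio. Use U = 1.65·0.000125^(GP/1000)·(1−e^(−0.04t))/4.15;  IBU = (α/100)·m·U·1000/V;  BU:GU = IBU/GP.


U = 1.65·0.000125^(71/1000)·(1−e^(−0.04·77))/4.15 = 0.2004
IBU = (9.9/100)·77·0.2004·1000/23.0 = 66.4173
BU:GU = 66.4173/71

0.9355


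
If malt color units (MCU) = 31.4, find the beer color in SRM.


SRM = 1.4922 · MCU^0.6859
SRM = 1.4922 · 31.4^0.6859

15.8698 SRM


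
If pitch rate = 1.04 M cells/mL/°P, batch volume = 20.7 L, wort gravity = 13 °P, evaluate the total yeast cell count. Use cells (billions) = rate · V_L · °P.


cells = 1.04 · 20.7 · 13

279.8640 billion cells


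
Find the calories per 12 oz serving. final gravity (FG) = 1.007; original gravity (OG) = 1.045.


ABW = (OG−FG)·131.25·0.79/FG;  °P = 259 − 259/SG (for OG→OE and FG→AE);  RE = 0.1808·OE + 0.8192·AE;  Cal = (6.9·ABW + 4·(RE−0.1))·FG·3.55
ABW = (1.045 − 1.007)·131.25·0.79/1.007 = 3.9127
OE = 259 − 259/1.045 = 11.1531 °P
AE = 259 − 259/1.007 = 1.8004 °P
RE = 0.1808·11.1531 + 0.8192·1.8004 = 3.4914 °P
Cal = (6.9·3.9127 + 4·(3.4914−0.1))·1.007·3.55

145.0079 kcal


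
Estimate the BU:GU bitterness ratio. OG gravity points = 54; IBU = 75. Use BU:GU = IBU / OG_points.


BU:GU = 75 / 54

1.3889


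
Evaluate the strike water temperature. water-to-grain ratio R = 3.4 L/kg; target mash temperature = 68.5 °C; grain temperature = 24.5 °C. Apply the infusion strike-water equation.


T_strike = (0.41/R)·(T_mash − T_grain) + T_mash
T_strike = (0.41/3.4)·(68.5 − 24.5) + 68.5

73.8059 °C


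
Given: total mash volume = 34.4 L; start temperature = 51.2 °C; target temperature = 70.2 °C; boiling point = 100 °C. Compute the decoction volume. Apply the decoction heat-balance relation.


V_dec = V_total·(T_target − T_start)/(T_boil − T_start)
V_dec = 34.4·(70.2 − 51.2)/(100 − 51.2)

13.3934 L


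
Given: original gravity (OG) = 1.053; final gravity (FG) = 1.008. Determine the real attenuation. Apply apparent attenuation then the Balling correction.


AA = (OG−FG)/(OG−1)·100;  RA = AA·0.8192
AA = (1.053 − 1.008)/(1.053 − 1)·100 = 84.9057
RA = 84.9057·0.8192

69.5547 %


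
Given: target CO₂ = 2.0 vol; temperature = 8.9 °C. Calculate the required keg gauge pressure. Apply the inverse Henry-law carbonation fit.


psi = vols/(0.01821 + 0.09011·e^(−0.04·T)) − 14.695
psi = 2.0/(0.01821 + 0.09011·e^(−0.04·8.9)) − 14.695

9.8963 psi


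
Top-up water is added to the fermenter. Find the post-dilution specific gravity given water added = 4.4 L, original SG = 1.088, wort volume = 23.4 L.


SG_new = 1 + (SG_old − 1)·V_old/(V_old + V_water)
pts = (1.088 − 1)·1000·23.4/(23.4 + 4.4) = 74.0719
SG_new = 1 + 74.0719/1000

1.0741


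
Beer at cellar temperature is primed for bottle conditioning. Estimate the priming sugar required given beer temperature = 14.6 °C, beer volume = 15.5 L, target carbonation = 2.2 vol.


residual = 14.695·(0.01821 + 0.09011·e^(−0.04·T));  sugar = (target − residual)·4.0·V
residual = 14.695·(0.01821 + 0.09011·e^(−0.04·14.6)) = 1.0060
sugar = (2.2 − 1.0060)·4.0·15.5

74.0258 g


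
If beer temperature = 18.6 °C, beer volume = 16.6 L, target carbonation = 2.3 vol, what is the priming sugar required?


residual = 14.695·(0.01821 + 0.09011·e^(−0.04·T));  sugar = (target − residual)·4.0·V
residual = 14.695·(0.01821 + 0.09011·e^(−0.04·18.6)) = 0.8969
sugar = (2.3 − 0.8969)·4.0·16.6

93.1690 g


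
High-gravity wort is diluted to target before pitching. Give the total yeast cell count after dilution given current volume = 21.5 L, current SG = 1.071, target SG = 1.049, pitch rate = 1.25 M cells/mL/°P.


V_w = V·((SG_c−1)/(SG_t−1)−1);  °P = 259 − 259/SG_t;  cells = rate·(V+V_w)·°P
V_w = 21.5·((1.071−1)/(1.049−1)−1) = 9.6531
V_final = 21.5 + 9.6531 = 31.1531
°P = 259 − 259/1.049 = 12.0982
cells = 1.25·31.1531·12.0982

471.1195 billion cells


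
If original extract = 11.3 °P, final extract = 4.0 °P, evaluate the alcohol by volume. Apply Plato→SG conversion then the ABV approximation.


SG = 259/(259 − P);  ABV = (OG − FG)·131.25
OG = 259/(259 − 11.3) = 1.0456
FG = 259/(259 − 4.0) = 1.0157
ABV = (1.0456 − 1.0157)·131.25

3.9288 % ABV


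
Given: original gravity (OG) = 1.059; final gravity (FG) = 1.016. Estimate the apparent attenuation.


AA = (OG − FG)/(OG − 1) · 100
AA = (1.059 − 1.016)/(1.059 − 1) · 100

72.8814 %


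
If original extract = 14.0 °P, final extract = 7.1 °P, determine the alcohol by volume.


SG = 259/(259 − P);  ABV = (OG − FG)·131.25
OG = 259/(259 − 14.0) = 1.0571
FG = 259/(259 − 7.1) = 1.0282
ABV = (1.0571 − 1.0282)·131.25

3.8006 % ABV
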